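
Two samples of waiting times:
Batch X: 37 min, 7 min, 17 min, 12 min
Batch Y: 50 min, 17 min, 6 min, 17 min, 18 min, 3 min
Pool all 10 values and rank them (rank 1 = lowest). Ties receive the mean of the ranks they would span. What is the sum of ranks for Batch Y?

33

Sorted (ascending): 3, 6, 7, 12, 17, 17, 17, 18, 37, 50
The 3 values of 17 occupy positions 5–7 → average rank 6.
Batch Y values → pooled ranks: 50→10, 17→6, 6→2, 17→6, 18→8, 3→1
Rank sum = 10 + 6 + 2 + 6 + 8 + 1 = 33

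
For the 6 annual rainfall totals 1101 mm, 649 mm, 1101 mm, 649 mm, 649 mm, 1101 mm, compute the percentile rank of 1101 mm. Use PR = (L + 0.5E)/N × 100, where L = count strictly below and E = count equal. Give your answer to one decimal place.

75.0

N = 6.
Strictly below 1101: 3. Equal to 1101: 3.
PR = (3 + 0.5·3)/6 × 100 = 75.0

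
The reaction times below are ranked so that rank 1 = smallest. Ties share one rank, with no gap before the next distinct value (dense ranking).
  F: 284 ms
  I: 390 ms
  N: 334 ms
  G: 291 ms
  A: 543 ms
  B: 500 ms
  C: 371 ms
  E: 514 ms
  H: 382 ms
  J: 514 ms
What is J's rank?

Sorted (ascending): 284, 291, 334, 371, 382, 390, 500, 514, 514, 543
The 2 values of 514 share dense rank 8.
Remaining distinct values take the next consecutive integers.
J has value 514 ms → rank 8.

8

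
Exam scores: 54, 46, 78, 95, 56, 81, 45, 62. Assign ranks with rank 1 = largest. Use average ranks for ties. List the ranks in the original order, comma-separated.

6, 7, 3, 1, 5, 2, 8, 4

Sorted (descending): 95, 81, 78, 62, 56, 54, 46, 45
No ties — each value takes its position as its rank.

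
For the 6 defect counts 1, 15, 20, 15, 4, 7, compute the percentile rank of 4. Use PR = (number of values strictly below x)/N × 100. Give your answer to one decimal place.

N = 6.
Strictly below 4: 1. Equal to 4: 1.
PR = 1/6 × 100 = 16.7

16.7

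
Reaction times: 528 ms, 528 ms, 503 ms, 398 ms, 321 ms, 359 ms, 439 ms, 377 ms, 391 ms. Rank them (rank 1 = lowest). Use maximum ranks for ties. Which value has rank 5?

398

Sorted (ascending): 321, 359, 377, 391, 398, 439, 503, 528, 528
The 2 values of 528 occupy positions 8–9 → each gets rank 9.
Rank 5 → value 398.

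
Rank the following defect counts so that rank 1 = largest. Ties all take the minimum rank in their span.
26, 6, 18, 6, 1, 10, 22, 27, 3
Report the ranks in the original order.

Sorted (descending): 27, 26, 22, 18, 10, 6, 6, 3, 1
The 2 values of 6 occupy positions 6–7 → each gets rank 6.

2, 6, 4, 6, 9, 5, 3, 1, 8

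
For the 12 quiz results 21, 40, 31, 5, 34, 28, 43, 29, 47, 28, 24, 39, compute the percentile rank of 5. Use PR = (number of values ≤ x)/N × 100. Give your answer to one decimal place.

N = 12.
Strictly below 5: 0. Equal to 5: 1.
PR = 1/12 × 100 = 8.3

8.3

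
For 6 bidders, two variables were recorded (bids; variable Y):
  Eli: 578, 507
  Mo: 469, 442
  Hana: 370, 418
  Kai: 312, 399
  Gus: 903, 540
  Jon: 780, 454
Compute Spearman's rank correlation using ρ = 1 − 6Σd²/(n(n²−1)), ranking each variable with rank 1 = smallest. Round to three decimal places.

0.943

Ranks of variable 1: 4, 3, 2, 1, 6, 5
Ranks of variable 2: 5, 3, 2, 1, 6, 4
d = r₁ − r₂: -1, 0, 0, 0, 0, 1
d²: 1, 0, 0, 0, 0, 1; Σd² = 2
ρ = 1 − 6·2/(6·35) = 1 − 12/210 = 0.943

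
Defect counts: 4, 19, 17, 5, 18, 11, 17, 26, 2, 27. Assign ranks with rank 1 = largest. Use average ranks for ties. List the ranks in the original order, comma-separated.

Sorted (descending): 27, 26, 19, 18, 17, 17, 11, 5, 4, 2
The 2 values of 17 occupy positions 5–6 → average rank (5+6)/2 = 5.5.

9, 3, 5.5, 8, 4, 7, 5.5, 2, 10, 1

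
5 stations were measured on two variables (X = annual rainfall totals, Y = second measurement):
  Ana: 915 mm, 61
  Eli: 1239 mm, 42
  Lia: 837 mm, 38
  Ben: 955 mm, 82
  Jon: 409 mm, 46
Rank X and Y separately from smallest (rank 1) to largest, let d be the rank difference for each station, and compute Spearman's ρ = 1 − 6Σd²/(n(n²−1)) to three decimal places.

Ranks of variable 1: 3, 5, 2, 4, 1
Ranks of variable 2: 4, 2, 1, 5, 3
d = r₁ − r₂: -1, 3, 1, -1, -2
d²: 1, 9, 1, 1, 4; Σd² = 16
ρ = 1 − 6·16/(5·24) = 1 − 96/120 = 0.200

0.200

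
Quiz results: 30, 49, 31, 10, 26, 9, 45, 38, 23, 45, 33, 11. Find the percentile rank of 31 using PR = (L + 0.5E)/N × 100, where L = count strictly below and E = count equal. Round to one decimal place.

N = 12.
Strictly below 31: 6. Equal to 31: 1.
PR = (6 + 0.5·1)/12 × 100 = 54.2

54.2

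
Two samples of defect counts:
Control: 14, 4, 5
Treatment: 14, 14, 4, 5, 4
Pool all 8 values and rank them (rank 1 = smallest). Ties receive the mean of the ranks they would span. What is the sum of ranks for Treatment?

Sorted (ascending): 4, 4, 4, 5, 5, 14, 14, 14
The 3 values of 4 occupy positions 1–3 → average rank 2.
The 2 values of 5 occupy positions 4–5 → average rank (4+5)/2 = 4.5.
The 3 values of 14 occupy positions 6–8 → average rank 7.
Treatment values → pooled ranks: 14→7, 14→7, 4→2, 5→4.5, 4→2
Rank sum = 7 + 7 + 2 + 4.5 + 2 = 22.5

22.5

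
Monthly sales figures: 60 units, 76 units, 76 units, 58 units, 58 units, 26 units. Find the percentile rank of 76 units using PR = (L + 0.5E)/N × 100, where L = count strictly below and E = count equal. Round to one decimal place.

83.3

N = 6.
Strictly below 76: 4. Equal to 76: 2.
PR = (4 + 0.5·2)/6 × 100 = 83.3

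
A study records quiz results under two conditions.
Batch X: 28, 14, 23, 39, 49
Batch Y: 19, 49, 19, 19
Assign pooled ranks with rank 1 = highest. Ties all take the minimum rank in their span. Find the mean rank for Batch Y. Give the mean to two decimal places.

4.75

Sorted (descending): 49, 49, 39, 28, 23, 19, 19, 19, 14
The 2 values of 49 occupy positions 1–2 → each gets rank 1.
The 3 values of 19 occupy positions 6–8 → each gets rank 6.
Batch Y values → pooled ranks: 19→6, 49→1, 19→6, 19→6
Mean rank = (6 + 1 + 6 + 6) / 4 = 4.75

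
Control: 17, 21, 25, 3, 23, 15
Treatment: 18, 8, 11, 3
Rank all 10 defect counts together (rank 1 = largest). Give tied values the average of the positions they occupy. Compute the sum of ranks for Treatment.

Sorted (descending): 25, 23, 21, 18, 17, 15, 11, 8, 3, 3
The 2 values of 3 occupy positions 9–10 → average rank (9+10)/2 = 9.5.
Treatment values → pooled ranks: 18→4, 8→8, 11→7, 3→9.5
Rank sum = 4 + 8 + 7 + 9.5 = 28.5

28.5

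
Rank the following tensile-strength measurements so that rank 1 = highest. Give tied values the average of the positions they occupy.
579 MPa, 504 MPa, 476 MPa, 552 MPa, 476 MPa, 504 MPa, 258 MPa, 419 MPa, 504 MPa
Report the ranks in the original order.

Sorted (descending): 579, 552, 504, 504, 504, 476, 476, 419, 258
The 3 values of 504 occupy positions 3–5 → average rank 4.
The 2 values of 476 occupy positions 6–7 → average rank (6+7)/2 = 6.5.

1, 4, 6.5, 2, 6.5, 4, 9, 8, 4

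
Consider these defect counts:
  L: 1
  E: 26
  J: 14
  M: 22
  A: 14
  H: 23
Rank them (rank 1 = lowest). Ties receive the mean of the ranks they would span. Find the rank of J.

2.5

Sorted (ascending): 1, 14, 14, 22, 23, 26
The 2 values of 14 occupy positions 2–3 → average rank (2+3)/2 = 2.5.
J has value 14 → rank 2.5.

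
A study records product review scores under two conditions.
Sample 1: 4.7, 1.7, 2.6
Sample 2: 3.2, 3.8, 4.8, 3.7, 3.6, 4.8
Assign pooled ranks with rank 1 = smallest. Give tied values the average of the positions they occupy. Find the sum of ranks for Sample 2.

Sorted (ascending): 1.7, 2.6, 3.2, 3.6, 3.7, 3.8, 4.7, 4.8, 4.8
The 2 values of 4.8 occupy positions 8–9 → average rank (8+9)/2 = 8.5.
Sample 2 values → pooled ranks: 3.2→3, 3.8→6, 4.8→8.5, 3.7→5, 3.6→4, 4.8→8.5
Rank sum = 3 + 6 + 8.5 + 5 + 4 + 8.5 = 35

35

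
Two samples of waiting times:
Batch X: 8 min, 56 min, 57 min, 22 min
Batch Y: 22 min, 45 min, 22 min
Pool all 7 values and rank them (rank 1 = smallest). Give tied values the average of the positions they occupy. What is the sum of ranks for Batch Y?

11

Sorted (ascending): 8, 22, 22, 22, 45, 56, 57
The 3 values of 22 occupy positions 2–4 → average rank 3.
Batch Y values → pooled ranks: 22→3, 45→5, 22→3
Rank sum = 3 + 5 + 3 = 11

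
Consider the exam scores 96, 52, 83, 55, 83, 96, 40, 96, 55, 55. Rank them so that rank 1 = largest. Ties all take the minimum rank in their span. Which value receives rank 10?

Sorted (descending): 96, 96, 96, 83, 83, 55, 55, 55, 52, 40
The 3 values of 96 occupy positions 1–3 → each gets rank 1.
The 2 values of 83 occupy positions 4–5 → each gets rank 4.
The 3 values of 55 occupy positions 6–8 → each gets rank 6.
Rank 10 → value 40.

40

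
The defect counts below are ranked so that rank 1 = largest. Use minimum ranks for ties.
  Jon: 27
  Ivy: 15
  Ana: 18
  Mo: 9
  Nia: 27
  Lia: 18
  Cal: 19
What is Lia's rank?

4

Sorted (descending): 27, 27, 19, 18, 18, 15, 9
The 2 values of 27 occupy positions 1–2 → each gets rank 1.
The 2 values of 18 occupy positions 4–5 → each gets rank 4.
Lia has value 18 → rank 4.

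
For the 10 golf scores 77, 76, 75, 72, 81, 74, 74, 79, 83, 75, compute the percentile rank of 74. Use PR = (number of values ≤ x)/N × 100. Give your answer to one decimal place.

30.0

N = 10.
Strictly below 74: 1. Equal to 74: 2.
PR = 3/10 × 100 = 30.0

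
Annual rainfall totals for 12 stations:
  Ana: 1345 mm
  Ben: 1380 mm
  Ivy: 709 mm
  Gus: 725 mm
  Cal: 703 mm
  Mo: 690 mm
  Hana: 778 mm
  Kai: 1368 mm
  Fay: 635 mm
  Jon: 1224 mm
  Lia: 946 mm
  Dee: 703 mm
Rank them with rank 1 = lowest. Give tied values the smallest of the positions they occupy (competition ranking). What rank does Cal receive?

3

Sorted (ascending): 635, 690, 703, 703, 709, 725, 778, 946, 1224, 1345, 1368, 1380
The 2 values of 703 occupy positions 3–4 → each gets rank 3.
Cal has value 703 mm → rank 3.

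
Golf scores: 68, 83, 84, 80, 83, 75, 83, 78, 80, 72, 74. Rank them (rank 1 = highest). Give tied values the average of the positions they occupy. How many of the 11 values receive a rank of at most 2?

1

Sorted (descending): 84, 83, 83, 83, 80, 80, 78, 75, 74, 72, 68
The 3 values of 83 occupy positions 2–4 → average rank 3.
The 2 values of 80 occupy positions 5–6 → average rank (5+6)/2 = 5.5.
Ranks ≤ 2: {1} → 1 value.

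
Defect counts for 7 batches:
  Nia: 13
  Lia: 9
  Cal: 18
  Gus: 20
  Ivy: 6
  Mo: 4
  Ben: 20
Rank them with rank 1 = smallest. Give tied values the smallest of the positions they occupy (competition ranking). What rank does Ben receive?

Sorted (ascending): 4, 6, 9, 13, 18, 20, 20
The 2 values of 20 occupy positions 6–7 → each gets rank 6.
Ben has value 20 → rank 6.

6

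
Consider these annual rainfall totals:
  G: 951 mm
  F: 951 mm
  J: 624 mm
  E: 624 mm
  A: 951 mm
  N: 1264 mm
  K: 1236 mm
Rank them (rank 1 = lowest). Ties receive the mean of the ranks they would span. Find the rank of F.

4

Sorted (ascending): 624, 624, 951, 951, 951, 1236, 1264
The 2 values of 624 occupy positions 1–2 → average rank (1+2)/2 = 1.5.
The 3 values of 951 occupy positions 3–5 → average rank 4.
F has value 951 mm → rank 4.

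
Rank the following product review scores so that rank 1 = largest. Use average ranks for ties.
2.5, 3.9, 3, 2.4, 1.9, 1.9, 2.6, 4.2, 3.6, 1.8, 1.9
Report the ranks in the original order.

Sorted (descending): 4.2, 3.9, 3.6, 3, 2.6, 2.5, 2.4, 1.9, 1.9, 1.9, 1.8
The 3 values of 1.9 occupy positions 8–10 → average rank 9.

6, 2, 4, 7, 9, 9, 5, 1, 3, 11, 9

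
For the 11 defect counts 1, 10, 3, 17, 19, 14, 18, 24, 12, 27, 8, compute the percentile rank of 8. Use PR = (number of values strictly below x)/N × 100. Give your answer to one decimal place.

18.2

N = 11.
Strictly below 8: 2. Equal to 8: 1.
PR = 2/11 × 100 = 18.2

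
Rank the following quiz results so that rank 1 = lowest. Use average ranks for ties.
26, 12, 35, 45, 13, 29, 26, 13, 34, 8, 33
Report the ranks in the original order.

5.5, 2, 10, 11, 3.5, 7, 5.5, 3.5, 9, 1, 8

Sorted (ascending): 8, 12, 13, 13, 26, 26, 29, 33, 34, 35, 45
The 2 values of 13 occupy positions 3–4 → average rank (3+4)/2 = 3.5.
The 2 values of 26 occupy positions 5–6 → average rank (5+6)/2 = 5.5.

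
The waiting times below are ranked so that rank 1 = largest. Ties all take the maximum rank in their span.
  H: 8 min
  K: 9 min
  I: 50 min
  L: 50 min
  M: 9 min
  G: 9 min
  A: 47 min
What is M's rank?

Sorted (descending): 50, 50, 47, 9, 9, 9, 8
The 2 values of 50 occupy positions 1–2 → each gets rank 2.
The 3 values of 9 occupy positions 4–6 → each gets rank 6.
M has value 9 min → rank 6.

6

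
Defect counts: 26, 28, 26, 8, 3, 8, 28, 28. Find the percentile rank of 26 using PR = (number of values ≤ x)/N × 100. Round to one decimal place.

N = 8.
Strictly below 26: 3. Equal to 26: 2.
PR = 5/8 × 100 = 62.5

62.5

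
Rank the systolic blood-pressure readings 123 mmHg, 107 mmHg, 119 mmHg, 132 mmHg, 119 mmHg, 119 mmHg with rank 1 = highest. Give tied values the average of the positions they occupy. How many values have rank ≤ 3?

Sorted (descending): 132, 123, 119, 119, 119, 107
The 3 values of 119 occupy positions 3–5 → average rank 4.
Ranks ≤ 3: {1, 2} → 2 values.

2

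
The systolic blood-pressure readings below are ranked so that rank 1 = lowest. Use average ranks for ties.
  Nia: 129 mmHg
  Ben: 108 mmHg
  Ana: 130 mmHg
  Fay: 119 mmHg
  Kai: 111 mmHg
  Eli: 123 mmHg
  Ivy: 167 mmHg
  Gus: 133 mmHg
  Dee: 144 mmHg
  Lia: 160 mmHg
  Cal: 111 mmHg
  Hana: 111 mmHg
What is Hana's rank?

3

Sorted (ascending): 108, 111, 111, 111, 119, 123, 129, 130, 133, 144, 160, 167
The 3 values of 111 occupy positions 2–4 → average rank 3.
Hana has value 111 mmHg → rank 3.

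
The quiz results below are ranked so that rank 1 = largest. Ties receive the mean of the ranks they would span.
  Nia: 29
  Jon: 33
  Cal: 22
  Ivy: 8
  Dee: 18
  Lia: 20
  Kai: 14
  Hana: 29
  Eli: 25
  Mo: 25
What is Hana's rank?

Sorted (descending): 33, 29, 29, 25, 25, 22, 20, 18, 14, 8
The 2 values of 29 occupy positions 2–3 → average rank (2+3)/2 = 2.5.
The 2 values of 25 occupy positions 4–5 → average rank (4+5)/2 = 4.5.
Hana has value 29 → rank 2.5.

2.5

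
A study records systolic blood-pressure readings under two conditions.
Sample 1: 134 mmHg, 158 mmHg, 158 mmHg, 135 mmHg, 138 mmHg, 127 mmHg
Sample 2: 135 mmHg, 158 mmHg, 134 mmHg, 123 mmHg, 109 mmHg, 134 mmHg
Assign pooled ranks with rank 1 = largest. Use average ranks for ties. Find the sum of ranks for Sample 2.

46.5

Sorted (descending): 158, 158, 158, 138, 135, 135, 134, 134, 134, 127, 123, 109
The 3 values of 158 occupy positions 1–3 → average rank 2.
The 2 values of 135 occupy positions 5–6 → average rank (5+6)/2 = 5.5.
The 3 values of 134 occupy positions 7–9 → average rank 8.
Sample 2 values → pooled ranks: 135→5.5, 158→2, 134→8, 123→11, 109→12, 134→8
Rank sum = 5.5 + 2 + 8 + 11 + 12 + 8 = 46.5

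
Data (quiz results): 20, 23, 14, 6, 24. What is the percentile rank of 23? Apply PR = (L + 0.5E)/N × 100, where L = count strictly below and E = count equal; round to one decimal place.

70.0

N = 5.
Strictly below 23: 3. Equal to 23: 1.
PR = (3 + 0.5·1)/5 × 100 = 70.0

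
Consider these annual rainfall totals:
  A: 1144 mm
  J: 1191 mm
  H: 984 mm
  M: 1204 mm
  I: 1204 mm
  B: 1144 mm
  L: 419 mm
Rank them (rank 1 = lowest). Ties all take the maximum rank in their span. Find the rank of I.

Sorted (ascending): 419, 984, 1144, 1144, 1191, 1204, 1204
The 2 values of 1144 occupy positions 3–4 → each gets rank 4.
The 2 values of 1204 occupy positions 6–7 → each gets rank 7.
I has value 1204 mm → rank 7.

7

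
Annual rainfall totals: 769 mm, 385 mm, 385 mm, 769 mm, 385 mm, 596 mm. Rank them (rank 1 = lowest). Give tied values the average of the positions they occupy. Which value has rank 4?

Sorted (ascending): 385, 385, 385, 596, 769, 769
The 3 values of 385 occupy positions 1–3 → average rank 2.
The 2 values of 769 occupy positions 5–6 → average rank (5+6)/2 = 5.5.
Rank 4 → value 596.

596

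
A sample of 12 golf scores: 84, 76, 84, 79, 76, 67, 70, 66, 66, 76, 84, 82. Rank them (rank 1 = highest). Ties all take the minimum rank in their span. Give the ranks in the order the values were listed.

1, 6, 1, 5, 6, 10, 9, 11, 11, 6, 1, 4

Sorted (descending): 84, 84, 84, 82, 79, 76, 76, 76, 70, 67, 66, 66
The 3 values of 84 occupy positions 1–3 → each gets rank 1.
The 3 values of 76 occupy positions 6–8 → each gets rank 6.
The 2 values of 66 occupy positions 11–12 → each gets rank 11.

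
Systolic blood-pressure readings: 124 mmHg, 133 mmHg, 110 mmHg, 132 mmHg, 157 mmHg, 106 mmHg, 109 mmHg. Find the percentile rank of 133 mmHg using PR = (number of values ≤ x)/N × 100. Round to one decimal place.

N = 7.
Strictly below 133: 5. Equal to 133: 1.
PR = 6/7 × 100 = 85.7

85.7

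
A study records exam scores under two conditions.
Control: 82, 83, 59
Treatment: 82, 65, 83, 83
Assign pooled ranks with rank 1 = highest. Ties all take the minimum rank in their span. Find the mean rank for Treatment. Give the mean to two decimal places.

Sorted (descending): 83, 83, 83, 82, 82, 65, 59
The 3 values of 83 occupy positions 1–3 → each gets rank 1.
The 2 values of 82 occupy positions 4–5 → each gets rank 4.
Treatment values → pooled ranks: 82→4, 65→6, 83→1, 83→1
Mean rank = (4 + 6 + 1 + 1) / 4 = 3.00

3.00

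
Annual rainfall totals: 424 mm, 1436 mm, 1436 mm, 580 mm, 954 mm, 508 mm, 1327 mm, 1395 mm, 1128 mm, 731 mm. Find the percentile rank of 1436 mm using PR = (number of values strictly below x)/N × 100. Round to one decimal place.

80.0

N = 10.
Strictly below 1436: 8. Equal to 1436: 2.
PR = 8/10 × 100 = 80.0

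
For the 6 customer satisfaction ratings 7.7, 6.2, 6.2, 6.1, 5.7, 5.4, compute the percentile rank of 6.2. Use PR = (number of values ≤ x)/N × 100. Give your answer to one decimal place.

83.3

N = 6.
Strictly below 6.2: 3. Equal to 6.2: 2.
PR = 5/6 × 100 = 83.3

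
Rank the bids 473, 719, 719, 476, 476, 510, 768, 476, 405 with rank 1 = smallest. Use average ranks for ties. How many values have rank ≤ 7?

6

Sorted (ascending): 405, 473, 476, 476, 476, 510, 719, 719, 768
The 3 values of 476 occupy positions 3–5 → average rank 4.
The 2 values of 719 occupy positions 7–8 → average rank (7+8)/2 = 7.5.
Ranks ≤ 7: {1, 2, 4, 4, 4, 6} → 6 values.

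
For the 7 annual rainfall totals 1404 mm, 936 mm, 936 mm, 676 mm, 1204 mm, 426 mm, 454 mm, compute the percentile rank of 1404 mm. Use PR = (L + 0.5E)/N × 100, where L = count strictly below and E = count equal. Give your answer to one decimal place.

N = 7.
Strictly below 1404: 6. Equal to 1404: 1.
PR = (6 + 0.5·1)/7 × 100 = 92.9

92.9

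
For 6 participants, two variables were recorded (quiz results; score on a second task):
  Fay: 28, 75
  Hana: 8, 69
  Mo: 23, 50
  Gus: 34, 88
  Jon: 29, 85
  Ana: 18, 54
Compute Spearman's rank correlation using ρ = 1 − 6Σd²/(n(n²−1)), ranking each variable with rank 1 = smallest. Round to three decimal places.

0.771

Ranks of variable 1: 4, 1, 3, 6, 5, 2
Ranks of variable 2: 4, 3, 1, 6, 5, 2
d = r₁ − r₂: 0, -2, 2, 0, 0, 0
d²: 0, 4, 4, 0, 0, 0; Σd² = 8
ρ = 1 − 6·8/(6·35) = 1 − 48/210 = 0.771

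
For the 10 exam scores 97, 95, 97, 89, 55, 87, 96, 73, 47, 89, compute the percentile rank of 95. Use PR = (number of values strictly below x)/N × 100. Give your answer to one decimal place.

N = 10.
Strictly below 95: 6. Equal to 95: 1.
PR = 6/10 × 100 = 60.0

60.0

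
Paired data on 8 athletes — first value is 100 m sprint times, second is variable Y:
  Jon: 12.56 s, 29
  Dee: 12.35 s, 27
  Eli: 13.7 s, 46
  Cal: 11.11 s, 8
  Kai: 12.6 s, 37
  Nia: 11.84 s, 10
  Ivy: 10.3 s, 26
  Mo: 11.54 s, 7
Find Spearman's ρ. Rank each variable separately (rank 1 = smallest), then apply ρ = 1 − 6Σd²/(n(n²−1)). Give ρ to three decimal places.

Ranks of variable 1: 6, 5, 8, 2, 7, 4, 1, 3
Ranks of variable 2: 6, 5, 8, 2, 7, 3, 4, 1
d = r₁ − r₂: 0, 0, 0, 0, 0, 1, -3, 2
d²: 0, 0, 0, 0, 0, 1, 9, 4; Σd² = 14
ρ = 1 − 6·14/(8·63) = 1 − 84/504 = 0.833

0.833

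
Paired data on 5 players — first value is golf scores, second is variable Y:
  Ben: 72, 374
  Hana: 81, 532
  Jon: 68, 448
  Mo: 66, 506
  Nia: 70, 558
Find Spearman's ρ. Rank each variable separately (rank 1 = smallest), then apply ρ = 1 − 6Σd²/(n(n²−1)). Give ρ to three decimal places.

0.100

Ranks of variable 1: 4, 5, 2, 1, 3
Ranks of variable 2: 1, 4, 2, 3, 5
d = r₁ − r₂: 3, 1, 0, -2, -2
d²: 9, 1, 0, 4, 4; Σd² = 18
ρ = 1 − 6·18/(5·24) = 1 − 108/120 = 0.100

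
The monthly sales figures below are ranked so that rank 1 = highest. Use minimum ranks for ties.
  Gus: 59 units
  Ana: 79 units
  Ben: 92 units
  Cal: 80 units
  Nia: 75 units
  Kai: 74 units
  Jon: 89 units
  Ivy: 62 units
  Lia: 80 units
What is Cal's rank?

3

Sorted (descending): 92, 89, 80, 80, 79, 75, 74, 62, 59
The 2 values of 80 occupy positions 3–4 → each gets rank 3.
Cal has value 80 units → rank 3.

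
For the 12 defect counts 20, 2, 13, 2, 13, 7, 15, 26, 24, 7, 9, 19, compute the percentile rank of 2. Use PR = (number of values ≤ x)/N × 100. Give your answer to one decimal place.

16.7

N = 12.
Strictly below 2: 0. Equal to 2: 2.
PR = 2/12 × 100 = 16.7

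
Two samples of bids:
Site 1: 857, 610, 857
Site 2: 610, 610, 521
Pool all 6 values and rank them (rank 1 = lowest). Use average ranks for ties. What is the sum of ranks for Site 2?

7

Sorted (ascending): 521, 610, 610, 610, 857, 857
The 3 values of 610 occupy positions 2–4 → average rank 3.
The 2 values of 857 occupy positions 5–6 → average rank (5+6)/2 = 5.5.
Site 2 values → pooled ranks: 610→3, 610→3, 521→1
Rank sum = 3 + 3 + 1 = 7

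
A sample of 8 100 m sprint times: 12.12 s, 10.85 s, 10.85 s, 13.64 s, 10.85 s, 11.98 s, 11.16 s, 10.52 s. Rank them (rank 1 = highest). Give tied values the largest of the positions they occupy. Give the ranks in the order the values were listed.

2, 7, 7, 1, 7, 3, 4, 8

Sorted (descending): 13.64, 12.12, 11.98, 11.16, 10.85, 10.85, 10.85, 10.52
The 3 values of 10.85 occupy positions 5–7 → each gets rank 7.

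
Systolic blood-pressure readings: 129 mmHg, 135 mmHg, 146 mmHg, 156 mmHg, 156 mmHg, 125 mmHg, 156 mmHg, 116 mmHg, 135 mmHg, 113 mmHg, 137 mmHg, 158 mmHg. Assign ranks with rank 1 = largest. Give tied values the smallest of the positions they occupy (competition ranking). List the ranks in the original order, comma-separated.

9, 7, 5, 2, 2, 10, 2, 11, 7, 12, 6, 1

Sorted (descending): 158, 156, 156, 156, 146, 137, 135, 135, 129, 125, 116, 113
The 3 values of 156 occupy positions 2–4 → each gets rank 2.
The 2 values of 135 occupy positions 7–8 → each gets rank 7.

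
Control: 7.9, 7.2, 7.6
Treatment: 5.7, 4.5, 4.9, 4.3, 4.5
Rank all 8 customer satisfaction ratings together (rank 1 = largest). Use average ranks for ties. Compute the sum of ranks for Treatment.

30

Sorted (descending): 7.9, 7.6, 7.2, 5.7, 4.9, 4.5, 4.5, 4.3
The 2 values of 4.5 occupy positions 6–7 → average rank (6+7)/2 = 6.5.
Treatment values → pooled ranks: 5.7→4, 4.5→6.5, 4.9→5, 4.3→8, 4.5→6.5
Rank sum = 4 + 6.5 + 5 + 8 + 6.5 = 30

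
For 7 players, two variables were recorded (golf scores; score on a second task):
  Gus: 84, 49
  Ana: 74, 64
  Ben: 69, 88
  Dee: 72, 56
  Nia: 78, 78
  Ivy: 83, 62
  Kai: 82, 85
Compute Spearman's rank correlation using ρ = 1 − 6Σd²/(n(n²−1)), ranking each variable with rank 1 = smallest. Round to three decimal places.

-0.500

Ranks of variable 1: 7, 3, 1, 2, 4, 6, 5
Ranks of variable 2: 1, 4, 7, 2, 5, 3, 6
d = r₁ − r₂: 6, -1, -6, 0, -1, 3, -1
d²: 36, 1, 36, 0, 1, 9, 1; Σd² = 84
ρ = 1 − 6·84/(7·48) = 1 − 504/336 = -0.500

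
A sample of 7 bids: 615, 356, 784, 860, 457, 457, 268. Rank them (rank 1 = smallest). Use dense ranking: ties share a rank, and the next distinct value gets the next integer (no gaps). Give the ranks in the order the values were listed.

4, 2, 5, 6, 3, 3, 1

Sorted (ascending): 268, 356, 457, 457, 615, 784, 860
The 2 values of 457 share dense rank 3.
Remaining distinct values take the next consecutive integers.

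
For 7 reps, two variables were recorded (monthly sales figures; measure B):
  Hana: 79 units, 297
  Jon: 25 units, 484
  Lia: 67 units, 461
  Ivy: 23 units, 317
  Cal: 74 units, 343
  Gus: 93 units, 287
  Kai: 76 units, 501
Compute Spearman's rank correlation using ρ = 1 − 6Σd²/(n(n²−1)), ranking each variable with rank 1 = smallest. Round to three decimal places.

Ranks of variable 1: 6, 2, 3, 1, 4, 7, 5
Ranks of variable 2: 2, 6, 5, 3, 4, 1, 7
d = r₁ − r₂: 4, -4, -2, -2, 0, 6, -2
d²: 16, 16, 4, 4, 0, 36, 4; Σd² = 80
ρ = 1 − 6·80/(7·48) = 1 − 480/336 = -0.429

-0.429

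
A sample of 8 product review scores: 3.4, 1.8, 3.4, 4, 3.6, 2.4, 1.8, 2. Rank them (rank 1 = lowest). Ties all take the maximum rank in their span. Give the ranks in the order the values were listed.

6, 2, 6, 8, 7, 4, 2, 3

Sorted (ascending): 1.8, 1.8, 2, 2.4, 3.4, 3.4, 3.6, 4
The 2 values of 1.8 occupy positions 1–2 → each gets rank 2.
The 2 values of 3.4 occupy positions 5–6 → each gets rank 6.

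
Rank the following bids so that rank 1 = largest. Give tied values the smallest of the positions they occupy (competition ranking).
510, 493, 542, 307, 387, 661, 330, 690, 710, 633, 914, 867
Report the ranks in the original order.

8, 9, 7, 12, 10, 5, 11, 4, 3, 6, 1, 2

Sorted (descending): 914, 867, 710, 690, 661, 633, 542, 510, 493, 387, 330, 307
No ties — each value takes its position as its rank.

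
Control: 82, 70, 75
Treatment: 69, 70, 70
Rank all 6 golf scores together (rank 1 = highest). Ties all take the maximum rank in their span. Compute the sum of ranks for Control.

Sorted (descending): 82, 75, 70, 70, 70, 69
The 3 values of 70 occupy positions 3–5 → each gets rank 5.
Control values → pooled ranks: 82→1, 70→5, 75→2
Rank sum = 1 + 5 + 2 = 8

8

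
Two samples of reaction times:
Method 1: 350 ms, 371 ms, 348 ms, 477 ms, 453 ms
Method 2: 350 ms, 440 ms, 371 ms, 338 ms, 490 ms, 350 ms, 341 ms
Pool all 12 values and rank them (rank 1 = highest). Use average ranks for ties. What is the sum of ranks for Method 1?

Sorted (descending): 490, 477, 453, 440, 371, 371, 350, 350, 350, 348, 341, 338
The 2 values of 371 occupy positions 5–6 → average rank (5+6)/2 = 5.5.
The 3 values of 350 occupy positions 7–9 → average rank 8.
Method 1 values → pooled ranks: 350→8, 371→5.5, 348→10, 477→2, 453→3
Rank sum = 8 + 5.5 + 10 + 2 + 3 = 28.5

28.5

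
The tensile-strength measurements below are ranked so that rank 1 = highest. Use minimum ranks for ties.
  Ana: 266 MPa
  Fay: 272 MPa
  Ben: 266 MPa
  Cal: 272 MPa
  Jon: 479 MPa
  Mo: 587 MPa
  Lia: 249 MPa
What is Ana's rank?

Sorted (descending): 587, 479, 272, 272, 266, 266, 249
The 2 values of 272 occupy positions 3–4 → each gets rank 3.
The 2 values of 266 occupy positions 5–6 → each gets rank 5.
Ana has value 266 MPa → rank 5.

5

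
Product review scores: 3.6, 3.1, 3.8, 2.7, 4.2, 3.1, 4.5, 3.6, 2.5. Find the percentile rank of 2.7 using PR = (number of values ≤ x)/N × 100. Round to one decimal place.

22.2

N = 9.
Strictly below 2.7: 1. Equal to 2.7: 1.
PR = 2/9 × 100 = 22.2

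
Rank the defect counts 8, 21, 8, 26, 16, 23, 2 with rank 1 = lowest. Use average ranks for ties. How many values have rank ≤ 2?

1

Sorted (ascending): 2, 8, 8, 16, 21, 23, 26
The 2 values of 8 occupy positions 2–3 → average rank (2+3)/2 = 2.5.
Ranks ≤ 2: {1} → 1 value.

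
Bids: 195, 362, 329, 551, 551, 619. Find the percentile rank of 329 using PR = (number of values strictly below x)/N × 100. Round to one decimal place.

N = 6.
Strictly below 329: 1. Equal to 329: 1.
PR = 1/6 × 100 = 16.7

16.7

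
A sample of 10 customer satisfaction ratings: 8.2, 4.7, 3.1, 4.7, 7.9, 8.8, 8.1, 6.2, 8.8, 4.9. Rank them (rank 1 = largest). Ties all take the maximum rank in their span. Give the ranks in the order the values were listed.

3, 9, 10, 9, 5, 2, 4, 6, 2, 7

Sorted (descending): 8.8, 8.8, 8.2, 8.1, 7.9, 6.2, 4.9, 4.7, 4.7, 3.1
The 2 values of 8.8 occupy positions 1–2 → each gets rank 2.
The 2 values of 4.7 occupy positions 8–9 → each gets rank 9.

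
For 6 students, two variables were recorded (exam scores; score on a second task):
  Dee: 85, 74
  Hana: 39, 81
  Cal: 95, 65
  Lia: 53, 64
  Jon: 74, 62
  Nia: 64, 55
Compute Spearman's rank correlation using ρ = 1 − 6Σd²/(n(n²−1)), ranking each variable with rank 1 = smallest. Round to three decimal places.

-0.086

Ranks of variable 1: 5, 1, 6, 2, 4, 3
Ranks of variable 2: 5, 6, 4, 3, 2, 1
d = r₁ − r₂: 0, -5, 2, -1, 2, 2
d²: 0, 25, 4, 1, 4, 4; Σd² = 38
ρ = 1 − 6·38/(6·35) = 1 − 228/210 = -0.086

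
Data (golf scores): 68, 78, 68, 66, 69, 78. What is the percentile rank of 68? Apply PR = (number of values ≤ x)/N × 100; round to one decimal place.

50.0

N = 6.
Strictly below 68: 1. Equal to 68: 2.
PR = 3/6 × 100 = 50.0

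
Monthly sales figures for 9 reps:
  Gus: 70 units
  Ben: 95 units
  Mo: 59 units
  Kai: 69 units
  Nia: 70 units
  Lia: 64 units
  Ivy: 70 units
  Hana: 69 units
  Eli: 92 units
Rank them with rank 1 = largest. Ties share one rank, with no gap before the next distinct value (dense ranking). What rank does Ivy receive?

Sorted (descending): 95, 92, 70, 70, 70, 69, 69, 64, 59
The 3 values of 70 share dense rank 3.
The 2 values of 69 share dense rank 4.
Remaining distinct values take the next consecutive integers.
Ivy has value 70 units → rank 3.

3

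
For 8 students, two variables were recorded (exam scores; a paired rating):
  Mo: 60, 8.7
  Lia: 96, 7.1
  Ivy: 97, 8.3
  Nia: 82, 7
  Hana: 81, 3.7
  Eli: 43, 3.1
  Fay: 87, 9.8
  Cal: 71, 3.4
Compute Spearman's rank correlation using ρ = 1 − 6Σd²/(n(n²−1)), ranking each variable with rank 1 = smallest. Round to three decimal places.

Ranks of variable 1: 2, 7, 8, 5, 4, 1, 6, 3
Ranks of variable 2: 7, 5, 6, 4, 3, 1, 8, 2
d = r₁ − r₂: -5, 2, 2, 1, 1, 0, -2, 1
d²: 25, 4, 4, 1, 1, 0, 4, 1; Σd² = 40
ρ = 1 − 6·40/(8·63) = 1 − 240/504 = 0.524

0.524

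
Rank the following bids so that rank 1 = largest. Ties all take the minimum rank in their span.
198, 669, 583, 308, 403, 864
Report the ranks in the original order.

6, 2, 3, 5, 4, 1

Sorted (descending): 864, 669, 583, 403, 308, 198
No ties — each value takes its position as its rank.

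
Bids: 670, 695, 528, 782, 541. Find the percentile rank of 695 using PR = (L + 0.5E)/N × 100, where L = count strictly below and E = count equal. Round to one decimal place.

N = 5.
Strictly below 695: 3. Equal to 695: 1.
PR = (3 + 0.5·1)/5 × 100 = 70.0

70.0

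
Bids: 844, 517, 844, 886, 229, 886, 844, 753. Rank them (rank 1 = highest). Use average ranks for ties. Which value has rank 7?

Sorted (descending): 886, 886, 844, 844, 844, 753, 517, 229
The 2 values of 886 occupy positions 1–2 → average rank (1+2)/2 = 1.5.
The 3 values of 844 occupy positions 3–5 → average rank 4.
Rank 7 → value 517.

517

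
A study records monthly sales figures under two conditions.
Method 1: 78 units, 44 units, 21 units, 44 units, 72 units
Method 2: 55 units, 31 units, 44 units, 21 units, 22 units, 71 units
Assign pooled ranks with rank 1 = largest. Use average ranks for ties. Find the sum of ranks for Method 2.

40.5

Sorted (descending): 78, 72, 71, 55, 44, 44, 44, 31, 22, 21, 21
The 3 values of 44 occupy positions 5–7 → average rank 6.
The 2 values of 21 occupy positions 10–11 → average rank (10+11)/2 = 10.5.
Method 2 values → pooled ranks: 55→4, 31→8, 44→6, 21→10.5, 22→9, 71→3
Rank sum = 4 + 8 + 6 + 10.5 + 9 + 3 = 40.5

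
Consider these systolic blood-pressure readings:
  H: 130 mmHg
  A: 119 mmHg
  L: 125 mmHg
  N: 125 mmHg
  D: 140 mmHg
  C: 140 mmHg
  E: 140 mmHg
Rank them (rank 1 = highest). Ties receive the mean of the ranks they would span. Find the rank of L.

5.5

Sorted (descending): 140, 140, 140, 130, 125, 125, 119
The 3 values of 140 occupy positions 1–3 → average rank 2.
The 2 values of 125 occupy positions 5–6 → average rank (5+6)/2 = 5.5.
L has value 125 mmHg → rank 5.5.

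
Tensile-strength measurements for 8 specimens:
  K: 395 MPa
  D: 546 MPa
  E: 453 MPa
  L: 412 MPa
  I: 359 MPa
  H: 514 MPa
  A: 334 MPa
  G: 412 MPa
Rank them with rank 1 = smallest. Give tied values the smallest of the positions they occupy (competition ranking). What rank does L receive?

4

Sorted (ascending): 334, 359, 395, 412, 412, 453, 514, 546
The 2 values of 412 occupy positions 4–5 → each gets rank 4.
L has value 412 MPa → rank 4.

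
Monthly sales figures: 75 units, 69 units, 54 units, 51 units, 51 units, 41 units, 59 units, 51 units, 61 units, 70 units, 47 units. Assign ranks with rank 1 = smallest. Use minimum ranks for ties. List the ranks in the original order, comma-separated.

11, 9, 6, 3, 3, 1, 7, 3, 8, 10, 2

Sorted (ascending): 41, 47, 51, 51, 51, 54, 59, 61, 69, 70, 75
The 3 values of 51 occupy positions 3–5 → each gets rank 3.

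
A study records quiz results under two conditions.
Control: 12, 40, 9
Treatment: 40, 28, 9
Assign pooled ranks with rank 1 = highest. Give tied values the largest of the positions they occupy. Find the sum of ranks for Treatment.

11

Sorted (descending): 40, 40, 28, 12, 9, 9
The 2 values of 40 occupy positions 1–2 → each gets rank 2.
The 2 values of 9 occupy positions 5–6 → each gets rank 6.
Treatment values → pooled ranks: 40→2, 28→3, 9→6
Rank sum = 2 + 3 + 6 = 11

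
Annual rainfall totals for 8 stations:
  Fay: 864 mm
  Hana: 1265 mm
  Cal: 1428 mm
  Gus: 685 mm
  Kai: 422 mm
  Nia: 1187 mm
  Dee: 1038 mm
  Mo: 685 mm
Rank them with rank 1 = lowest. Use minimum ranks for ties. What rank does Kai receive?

1

Sorted (ascending): 422, 685, 685, 864, 1038, 1187, 1265, 1428
The 2 values of 685 occupy positions 2–3 → each gets rank 2.
Kai has value 422 mm → rank 1.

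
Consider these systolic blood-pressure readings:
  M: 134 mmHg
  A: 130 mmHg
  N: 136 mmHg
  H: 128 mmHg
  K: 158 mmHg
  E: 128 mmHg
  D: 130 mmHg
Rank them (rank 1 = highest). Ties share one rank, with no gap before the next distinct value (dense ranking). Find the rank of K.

Sorted (descending): 158, 136, 134, 130, 130, 128, 128
The 2 values of 130 share dense rank 4.
The 2 values of 128 share dense rank 5.
Remaining distinct values take the next consecutive integers.
K has value 158 mmHg → rank 1.

1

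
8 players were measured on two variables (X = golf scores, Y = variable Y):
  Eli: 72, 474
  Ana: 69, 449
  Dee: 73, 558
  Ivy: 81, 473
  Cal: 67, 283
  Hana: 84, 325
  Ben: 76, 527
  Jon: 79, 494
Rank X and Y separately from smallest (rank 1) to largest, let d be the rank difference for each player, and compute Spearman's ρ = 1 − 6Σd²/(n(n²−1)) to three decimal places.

0.167

Ranks of variable 1: 3, 2, 4, 7, 1, 8, 5, 6
Ranks of variable 2: 5, 3, 8, 4, 1, 2, 7, 6
d = r₁ − r₂: -2, -1, -4, 3, 0, 6, -2, 0
d²: 4, 1, 16, 9, 0, 36, 4, 0; Σd² = 70
ρ = 1 − 6·70/(8·63) = 1 − 420/504 = 0.167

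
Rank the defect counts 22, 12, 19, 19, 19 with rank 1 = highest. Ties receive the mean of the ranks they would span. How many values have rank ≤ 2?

Sorted (descending): 22, 19, 19, 19, 12
The 3 values of 19 occupy positions 2–4 → average rank 3.
Ranks ≤ 2: {1} → 1 value.

1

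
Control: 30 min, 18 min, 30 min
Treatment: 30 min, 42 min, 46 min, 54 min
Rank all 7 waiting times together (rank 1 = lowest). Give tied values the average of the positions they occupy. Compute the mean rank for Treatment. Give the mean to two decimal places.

Sorted (ascending): 18, 30, 30, 30, 42, 46, 54
The 3 values of 30 occupy positions 2–4 → average rank 3.
Treatment values → pooled ranks: 30→3, 42→5, 46→6, 54→7
Mean rank = (3 + 5 + 6 + 7) / 4 = 5.25

5.25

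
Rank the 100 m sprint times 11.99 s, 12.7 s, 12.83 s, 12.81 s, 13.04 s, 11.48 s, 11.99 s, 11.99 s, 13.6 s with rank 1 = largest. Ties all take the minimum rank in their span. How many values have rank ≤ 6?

8

Sorted (descending): 13.6, 13.04, 12.83, 12.81, 12.7, 11.99, 11.99, 11.99, 11.48
The 3 values of 11.99 occupy positions 6–8 → each gets rank 6.
Ranks ≤ 6: {1, 2, 3, 4, 5, 6, 6, 6} → 8 values.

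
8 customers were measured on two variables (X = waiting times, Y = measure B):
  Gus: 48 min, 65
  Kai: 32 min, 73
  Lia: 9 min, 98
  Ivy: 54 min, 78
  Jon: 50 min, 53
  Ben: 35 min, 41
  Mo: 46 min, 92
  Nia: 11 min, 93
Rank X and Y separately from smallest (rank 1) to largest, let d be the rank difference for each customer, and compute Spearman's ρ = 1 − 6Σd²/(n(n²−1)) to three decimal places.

Ranks of variable 1: 6, 3, 1, 8, 7, 4, 5, 2
Ranks of variable 2: 3, 4, 8, 5, 2, 1, 6, 7
d = r₁ − r₂: 3, -1, -7, 3, 5, 3, -1, -5
d²: 9, 1, 49, 9, 25, 9, 1, 25; Σd² = 128
ρ = 1 − 6·128/(8·63) = 1 − 768/504 = -0.524

-0.524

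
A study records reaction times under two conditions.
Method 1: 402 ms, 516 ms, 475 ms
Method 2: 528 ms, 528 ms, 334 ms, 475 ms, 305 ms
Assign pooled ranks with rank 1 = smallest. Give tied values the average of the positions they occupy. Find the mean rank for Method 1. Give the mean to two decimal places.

4.50

Sorted (ascending): 305, 334, 402, 475, 475, 516, 528, 528
The 2 values of 475 occupy positions 4–5 → average rank (4+5)/2 = 4.5.
The 2 values of 528 occupy positions 7–8 → average rank (7+8)/2 = 7.5.
Method 1 values → pooled ranks: 402→3, 516→6, 475→4.5
Mean rank = (3 + 6 + 4.5) / 3 = 4.50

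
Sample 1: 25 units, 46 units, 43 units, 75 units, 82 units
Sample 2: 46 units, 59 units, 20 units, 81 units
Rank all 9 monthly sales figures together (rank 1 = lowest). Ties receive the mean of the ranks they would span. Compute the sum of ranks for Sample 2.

Sorted (ascending): 20, 25, 43, 46, 46, 59, 75, 81, 82
The 2 values of 46 occupy positions 4–5 → average rank (4+5)/2 = 4.5.
Sample 2 values → pooled ranks: 46→4.5, 59→6, 20→1, 81→8
Rank sum = 4.5 + 6 + 1 + 8 = 19.5

19.5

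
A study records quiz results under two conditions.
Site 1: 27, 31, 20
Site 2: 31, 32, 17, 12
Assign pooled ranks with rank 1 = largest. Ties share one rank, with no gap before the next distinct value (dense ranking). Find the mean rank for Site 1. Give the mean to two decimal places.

Sorted (descending): 32, 31, 31, 27, 20, 17, 12
The 2 values of 31 share dense rank 2.
Remaining distinct values take the next consecutive integers.
Site 1 values → pooled ranks: 27→3, 31→2, 20→4
Mean rank = (3 + 2 + 4) / 3 = 3.00

3.00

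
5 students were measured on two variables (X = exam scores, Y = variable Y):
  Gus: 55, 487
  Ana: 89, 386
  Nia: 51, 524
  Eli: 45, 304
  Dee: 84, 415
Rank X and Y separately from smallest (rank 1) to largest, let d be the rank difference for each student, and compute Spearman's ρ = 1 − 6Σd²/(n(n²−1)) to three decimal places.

0.000

Ranks of variable 1: 3, 5, 2, 1, 4
Ranks of variable 2: 4, 2, 5, 1, 3
d = r₁ − r₂: -1, 3, -3, 0, 1
d²: 1, 9, 9, 0, 1; Σd² = 20
ρ = 1 − 6·20/(5·24) = 1 − 120/120 = 0.000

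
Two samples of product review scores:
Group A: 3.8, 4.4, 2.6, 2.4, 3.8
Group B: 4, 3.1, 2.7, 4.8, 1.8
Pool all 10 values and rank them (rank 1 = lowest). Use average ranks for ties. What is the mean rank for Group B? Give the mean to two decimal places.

5.60

Sorted (ascending): 1.8, 2.4, 2.6, 2.7, 3.1, 3.8, 3.8, 4, 4.4, 4.8
The 2 values of 3.8 occupy positions 6–7 → average rank (6+7)/2 = 6.5.
Group B values → pooled ranks: 4→8, 3.1→5, 2.7→4, 4.8→10, 1.8→1
Mean rank = (8 + 5 + 4 + 10 + 1) / 5 = 5.60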